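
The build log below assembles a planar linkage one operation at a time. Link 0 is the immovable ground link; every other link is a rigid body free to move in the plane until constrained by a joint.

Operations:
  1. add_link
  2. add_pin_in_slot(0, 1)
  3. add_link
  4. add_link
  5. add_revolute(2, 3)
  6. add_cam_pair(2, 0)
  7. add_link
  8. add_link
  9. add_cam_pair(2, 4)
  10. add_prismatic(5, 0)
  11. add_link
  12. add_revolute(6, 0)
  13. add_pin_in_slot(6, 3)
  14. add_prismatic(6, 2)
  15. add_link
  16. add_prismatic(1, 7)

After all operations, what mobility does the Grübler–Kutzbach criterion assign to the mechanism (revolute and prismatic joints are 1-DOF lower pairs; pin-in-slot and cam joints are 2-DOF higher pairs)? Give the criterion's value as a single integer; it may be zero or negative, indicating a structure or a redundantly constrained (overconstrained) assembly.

M = 7

link 0 = ground. State L|J1|J2 = 1|0|0
+link1  2|0|0
PS(0,1) f=2→J2  2|0|1
+link2  3|0|1
+link3  4|0|1
R(2,3) f=1→J1  4|1|1
C(2,0) f=2→J2  4|1|2
+link4  5|1|2
+link5  6|1|2
C(2,4) f=2→J2  6|1|3
P(5,0) f=1→J1  6|2|3
+link6  7|2|3
R(6,0) f=1→J1  7|3|3
PS(6,3) f=2→J2  7|3|4
P(6,2) f=1→J1  7|4|4
+link7  8|4|4
P(1,7) f=1→J1  8|5|4
M = 3(8−1)−2·5−4 = 21−10−4 = 7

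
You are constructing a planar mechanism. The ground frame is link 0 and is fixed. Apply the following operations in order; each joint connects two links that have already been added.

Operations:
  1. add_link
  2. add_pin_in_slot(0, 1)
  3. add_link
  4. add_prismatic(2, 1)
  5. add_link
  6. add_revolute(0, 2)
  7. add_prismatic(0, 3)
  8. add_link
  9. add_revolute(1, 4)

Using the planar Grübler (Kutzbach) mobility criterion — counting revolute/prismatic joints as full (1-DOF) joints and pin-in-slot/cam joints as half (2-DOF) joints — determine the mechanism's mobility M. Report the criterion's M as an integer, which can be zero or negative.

M = 3

[1;0;0] (link 0 is ground)
L+ [2;0;0]
PS(0,1)∈J2 [2;0;1]
L+ [3;0;1]
P(2,1)∈J1 [3;1;1]
L+ [4;1;1]
R(0,2)∈J1 [4;2;1]
P(0,3)∈J1 [4;3;1]
L+ [5;3;1]
R(1,4)∈J1 [5;4;1]
mobility = 12 − 8 − 1 = 3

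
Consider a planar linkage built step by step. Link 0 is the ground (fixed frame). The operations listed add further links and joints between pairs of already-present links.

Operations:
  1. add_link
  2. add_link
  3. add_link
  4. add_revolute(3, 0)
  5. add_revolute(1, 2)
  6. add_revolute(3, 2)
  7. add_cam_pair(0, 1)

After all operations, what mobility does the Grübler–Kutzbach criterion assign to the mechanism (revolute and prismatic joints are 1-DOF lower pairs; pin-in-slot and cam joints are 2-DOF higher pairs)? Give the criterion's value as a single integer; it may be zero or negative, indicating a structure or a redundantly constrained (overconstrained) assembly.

M = 2

ground; <1,0,0>
#1 <2,0,0>
#2 <3,0,0>
#3 <4,0,0>
R:3↔0 J1 <4,1,0>
R:1↔2 J1 <4,2,0>
R:3↔2 J1 <4,3,0>
C:0↔1 J2 <4,3,1>
3×3 − 2×3 − 1×1 = 2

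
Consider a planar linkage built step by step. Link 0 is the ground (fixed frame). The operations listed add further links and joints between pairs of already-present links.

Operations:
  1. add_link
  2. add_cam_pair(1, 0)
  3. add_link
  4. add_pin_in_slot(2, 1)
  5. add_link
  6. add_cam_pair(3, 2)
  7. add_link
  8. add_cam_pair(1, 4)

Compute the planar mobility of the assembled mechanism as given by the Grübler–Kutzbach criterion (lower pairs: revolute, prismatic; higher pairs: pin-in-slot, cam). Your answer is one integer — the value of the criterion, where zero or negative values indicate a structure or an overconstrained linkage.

M = 8

[1;0;0] (link 0 is ground)
L+ [2;0;0]
C(1,0)∈J2 [2;0;1]
L+ [3;0;1]
PS(2,1)∈J2 [3;0;2]
L+ [4;0;2]
C(3,2)∈J2 [4;0;3]
L+ [5;0;3]
C(1,4)∈J2 [5;0;4]
mobility = 12 − 0 − 4 = 8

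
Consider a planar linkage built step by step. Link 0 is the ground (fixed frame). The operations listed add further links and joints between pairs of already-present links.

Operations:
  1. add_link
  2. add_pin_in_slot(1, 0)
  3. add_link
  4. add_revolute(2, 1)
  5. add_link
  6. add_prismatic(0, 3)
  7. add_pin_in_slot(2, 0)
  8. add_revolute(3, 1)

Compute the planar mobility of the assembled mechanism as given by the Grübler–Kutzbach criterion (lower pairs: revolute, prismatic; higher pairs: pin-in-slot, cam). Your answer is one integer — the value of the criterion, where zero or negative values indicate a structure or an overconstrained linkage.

ground; <1,0,0>
#1 <2,0,0>
PS:1↔0 J2 <2,0,1>
#2 <3,0,1>
R:2↔1 J1 <3,1,1>
#3 <4,1,1>
P:0↔3 J1 <4,2,1>
PS:2↔0 J2 <4,2,2>
R:3↔1 J1 <4,3,2>
3×3 − 2×3 − 1×2 = 1

M = 1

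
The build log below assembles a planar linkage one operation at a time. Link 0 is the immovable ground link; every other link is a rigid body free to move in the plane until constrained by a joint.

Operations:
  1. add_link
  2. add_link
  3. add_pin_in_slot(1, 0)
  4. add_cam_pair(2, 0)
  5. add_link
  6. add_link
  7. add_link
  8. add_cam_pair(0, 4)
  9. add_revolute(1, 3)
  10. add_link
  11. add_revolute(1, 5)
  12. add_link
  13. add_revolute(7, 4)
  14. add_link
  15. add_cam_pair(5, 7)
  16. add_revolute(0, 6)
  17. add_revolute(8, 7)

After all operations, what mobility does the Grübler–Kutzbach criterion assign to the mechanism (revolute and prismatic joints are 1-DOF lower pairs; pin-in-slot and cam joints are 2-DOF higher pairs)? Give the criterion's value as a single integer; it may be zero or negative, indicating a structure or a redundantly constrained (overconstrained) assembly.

M = 10

L=1 J1=0 J2=0
add link → L=2 J1=0 J2=0
add link → L=3 J1=0 J2=0
PS@1,0 dof=2 J2 → L=3 J1=0 J2=1
C@2,0 dof=2 J2 → L=3 J1=0 J2=2
add link → L=4 J1=0 J2=2
add link → L=5 J1=0 J2=2
add link → L=6 J1=0 J2=2
C@0,4 dof=2 J2 → L=6 J1=0 J2=3
R@1,3 dof=1 J1 → L=6 J1=1 J2=3
add link → L=7 J1=1 J2=3
R@1,5 dof=1 J1 → L=7 J1=2 J2=3
add link → L=8 J1=2 J2=3
R@7,4 dof=1 J1 → L=8 J1=3 J2=3
add link → L=9 J1=3 J2=3
C@5,7 dof=2 J2 → L=9 J1=3 J2=4
R@0,6 dof=1 J1 → L=9 J1=4 J2=4
R@8,7 dof=1 J1 → L=9 J1=5 J2=4
M=3(L−1)−2J1−J2=3·8−2·5−4=10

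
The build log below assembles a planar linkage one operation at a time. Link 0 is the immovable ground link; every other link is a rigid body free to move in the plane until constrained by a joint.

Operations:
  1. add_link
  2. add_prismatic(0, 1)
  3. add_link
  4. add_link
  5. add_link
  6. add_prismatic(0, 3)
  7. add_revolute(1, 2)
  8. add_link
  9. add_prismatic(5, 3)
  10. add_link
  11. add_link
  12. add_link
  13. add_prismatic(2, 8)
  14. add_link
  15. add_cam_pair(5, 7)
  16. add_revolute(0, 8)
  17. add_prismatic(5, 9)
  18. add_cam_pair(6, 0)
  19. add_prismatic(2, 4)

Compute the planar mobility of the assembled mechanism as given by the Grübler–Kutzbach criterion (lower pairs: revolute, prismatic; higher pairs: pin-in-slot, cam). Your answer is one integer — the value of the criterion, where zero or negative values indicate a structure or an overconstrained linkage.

[1;0;0] (link 0 is ground)
L+ [2;0;0]
P(0,1)∈J1 [2;1;0]
L+ [3;1;0]
L+ [4;1;0]
L+ [5;1;0]
P(0,3)∈J1 [5;2;0]
R(1,2)∈J1 [5;3;0]
L+ [6;3;0]
P(5,3)∈J1 [6;4;0]
L+ [7;4;0]
L+ [8;4;0]
L+ [9;4;0]
P(2,8)∈J1 [9;5;0]
L+ [10;5;0]
C(5,7)∈J2 [10;5;1]
R(0,8)∈J1 [10;6;1]
P(5,9)∈J1 [10;7;1]
C(6,0)∈J2 [10;7;2]
P(2,4)∈J1 [10;8;2]
mobility = 27 − 16 − 2 = 9

M = 9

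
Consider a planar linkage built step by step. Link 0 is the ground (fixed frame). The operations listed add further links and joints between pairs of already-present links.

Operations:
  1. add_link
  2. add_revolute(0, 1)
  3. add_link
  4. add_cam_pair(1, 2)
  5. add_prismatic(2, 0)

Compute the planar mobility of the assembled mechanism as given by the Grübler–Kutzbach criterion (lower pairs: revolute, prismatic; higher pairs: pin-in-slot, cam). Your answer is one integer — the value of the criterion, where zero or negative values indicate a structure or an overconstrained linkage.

[1;0;0] (link 0 is ground)
L+ [2;0;0]
R(0,1)∈J1 [2;1;0]
L+ [3;1;0]
C(1,2)∈J2 [3;1;1]
P(2,0)∈J1 [3;2;1]
mobility = 6 − 4 − 1 = 1

M = 1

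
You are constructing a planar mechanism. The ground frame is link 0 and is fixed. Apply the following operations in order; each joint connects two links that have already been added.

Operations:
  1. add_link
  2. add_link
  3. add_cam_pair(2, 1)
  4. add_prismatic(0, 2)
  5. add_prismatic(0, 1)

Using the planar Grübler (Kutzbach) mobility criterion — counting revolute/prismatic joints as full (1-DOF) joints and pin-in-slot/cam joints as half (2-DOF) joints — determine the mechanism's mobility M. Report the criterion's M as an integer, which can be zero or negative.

M = 1

(L,J1,J2)=(1,0,0); link0 fixed
link1: (2,0,0)
link2: (3,0,0)
C 2-1 [J2]: (3,0,1)
P 0-2 [J1]: (3,1,1)
P 0-1 [J1]: (3,2,1)
Grübler: 3·2 − 2·2 − 1 = 1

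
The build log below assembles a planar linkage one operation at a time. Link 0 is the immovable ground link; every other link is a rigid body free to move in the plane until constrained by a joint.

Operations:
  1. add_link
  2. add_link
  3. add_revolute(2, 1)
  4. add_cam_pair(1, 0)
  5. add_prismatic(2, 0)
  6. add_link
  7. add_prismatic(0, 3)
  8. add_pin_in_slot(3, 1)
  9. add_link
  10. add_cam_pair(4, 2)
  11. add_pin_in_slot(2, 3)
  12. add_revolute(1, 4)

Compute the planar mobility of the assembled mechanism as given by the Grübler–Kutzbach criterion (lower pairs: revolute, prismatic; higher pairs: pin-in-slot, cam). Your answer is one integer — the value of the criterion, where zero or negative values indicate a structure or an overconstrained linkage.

ground; <1,0,0>
#1 <2,0,0>
#2 <3,0,0>
R:2↔1 J1 <3,1,0>
C:1↔0 J2 <3,1,1>
P:2↔0 J1 <3,2,1>
#3 <4,2,1>
P:0↔3 J1 <4,3,1>
PS:3↔1 J2 <4,3,2>
#4 <5,3,2>
C:4↔2 J2 <5,3,3>
PS:2↔3 J2 <5,3,4>
R:1↔4 J1 <5,4,4>
3×4 − 2×4 − 1×4 = 0

M = 0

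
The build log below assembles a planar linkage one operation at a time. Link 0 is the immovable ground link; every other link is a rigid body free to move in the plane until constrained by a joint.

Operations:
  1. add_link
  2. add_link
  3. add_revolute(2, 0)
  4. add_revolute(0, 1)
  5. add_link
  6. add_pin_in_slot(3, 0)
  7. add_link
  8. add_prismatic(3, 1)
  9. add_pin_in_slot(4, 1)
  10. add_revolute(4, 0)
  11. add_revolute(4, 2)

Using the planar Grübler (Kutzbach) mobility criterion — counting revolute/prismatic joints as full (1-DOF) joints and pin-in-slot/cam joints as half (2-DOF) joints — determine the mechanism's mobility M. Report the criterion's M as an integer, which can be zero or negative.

[1;0;0] (link 0 is ground)
L+ [2;0;0]
L+ [3;0;0]
R(2,0)∈J1 [3;1;0]
R(0,1)∈J1 [3;2;0]
L+ [4;2;0]
PS(3,0)∈J2 [4;2;1]
L+ [5;2;1]
P(3,1)∈J1 [5;3;1]
PS(4,1)∈J2 [5;3;2]
R(4,0)∈J1 [5;4;2]
R(4,2)∈J1 [5;5;2]
mobility = 12 − 10 − 2 = 0

M = 0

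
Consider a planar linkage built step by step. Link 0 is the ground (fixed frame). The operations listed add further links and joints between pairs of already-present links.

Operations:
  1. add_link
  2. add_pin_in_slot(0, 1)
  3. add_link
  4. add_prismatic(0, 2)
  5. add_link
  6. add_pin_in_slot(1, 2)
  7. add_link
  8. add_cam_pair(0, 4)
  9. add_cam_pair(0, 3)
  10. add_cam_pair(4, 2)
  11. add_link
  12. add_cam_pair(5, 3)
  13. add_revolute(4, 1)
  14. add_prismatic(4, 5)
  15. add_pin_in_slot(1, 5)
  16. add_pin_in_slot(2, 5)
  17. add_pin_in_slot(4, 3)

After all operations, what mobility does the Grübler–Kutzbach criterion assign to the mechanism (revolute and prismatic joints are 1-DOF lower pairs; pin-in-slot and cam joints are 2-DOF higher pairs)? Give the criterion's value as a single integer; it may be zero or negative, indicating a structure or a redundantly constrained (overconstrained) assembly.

ground; <1,0,0>
#1 <2,0,0>
PS:0↔1 J2 <2,0,1>
#2 <3,0,1>
P:0↔2 J1 <3,1,1>
#3 <4,1,1>
PS:1↔2 J2 <4,1,2>
#4 <5,1,2>
C:0↔4 J2 <5,1,3>
C:0↔3 J2 <5,1,4>
C:4↔2 J2 <5,1,5>
#5 <6,1,5>
C:5↔3 J2 <6,1,6>
R:4↔1 J1 <6,2,6>
P:4↔5 J1 <6,3,6>
PS:1↔5 J2 <6,3,7>
PS:2↔5 J2 <6,3,8>
PS:4↔3 J2 <6,3,9>
3×5 − 2×3 − 1×9 = 0

M = 0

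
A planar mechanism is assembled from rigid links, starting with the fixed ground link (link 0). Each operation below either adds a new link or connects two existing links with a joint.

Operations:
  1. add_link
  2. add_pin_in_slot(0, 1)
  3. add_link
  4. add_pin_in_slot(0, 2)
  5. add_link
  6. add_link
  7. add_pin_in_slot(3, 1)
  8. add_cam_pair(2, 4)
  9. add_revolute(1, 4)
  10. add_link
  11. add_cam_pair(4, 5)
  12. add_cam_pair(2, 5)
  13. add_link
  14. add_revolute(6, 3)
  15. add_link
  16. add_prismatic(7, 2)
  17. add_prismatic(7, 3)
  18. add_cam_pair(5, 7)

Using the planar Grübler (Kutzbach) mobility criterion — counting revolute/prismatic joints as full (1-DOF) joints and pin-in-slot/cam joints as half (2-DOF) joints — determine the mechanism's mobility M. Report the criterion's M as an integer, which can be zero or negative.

M = 6

L=1 J1=0 J2=0
add link → L=2 J1=0 J2=0
PS@0,1 dof=2 J2 → L=2 J1=0 J2=1
add link → L=3 J1=0 J2=1
PS@0,2 dof=2 J2 → L=3 J1=0 J2=2
add link → L=4 J1=0 J2=2
add link → L=5 J1=0 J2=2
PS@3,1 dof=2 J2 → L=5 J1=0 J2=3
C@2,4 dof=2 J2 → L=5 J1=0 J2=4
R@1,4 dof=1 J1 → L=5 J1=1 J2=4
add link → L=6 J1=1 J2=4
C@4,5 dof=2 J2 → L=6 J1=1 J2=5
C@2,5 dof=2 J2 → L=6 J1=1 J2=6
add link → L=7 J1=1 J2=6
R@6,3 dof=1 J1 → L=7 J1=2 J2=6
add link → L=8 J1=2 J2=6
P@7,2 dof=1 J1 → L=8 J1=3 J2=6
P@7,3 dof=1 J1 → L=8 J1=4 J2=6
C@5,7 dof=2 J2 → L=8 J1=4 J2=7
M=3(L−1)−2J1−J2=3·7−2·4−7=6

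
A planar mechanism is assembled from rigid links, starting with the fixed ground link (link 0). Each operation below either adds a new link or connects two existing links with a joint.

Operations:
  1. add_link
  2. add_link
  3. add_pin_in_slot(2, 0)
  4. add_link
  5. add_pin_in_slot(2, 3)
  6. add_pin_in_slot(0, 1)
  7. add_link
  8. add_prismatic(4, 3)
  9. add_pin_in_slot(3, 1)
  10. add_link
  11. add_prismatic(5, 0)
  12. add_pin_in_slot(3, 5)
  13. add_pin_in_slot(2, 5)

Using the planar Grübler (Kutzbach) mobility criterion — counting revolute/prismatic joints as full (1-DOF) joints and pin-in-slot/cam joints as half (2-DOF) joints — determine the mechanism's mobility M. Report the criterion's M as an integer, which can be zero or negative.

[1;0;0] (link 0 is ground)
L+ [2;0;0]
L+ [3;0;0]
PS(2,0)∈J2 [3;0;1]
L+ [4;0;1]
PS(2,3)∈J2 [4;0;2]
PS(0,1)∈J2 [4;0;3]
L+ [5;0;3]
P(4,3)∈J1 [5;1;3]
PS(3,1)∈J2 [5;1;4]
L+ [6;1;4]
P(5,0)∈J1 [6;2;4]
PS(3,5)∈J2 [6;2;5]
PS(2,5)∈J2 [6;2;6]
mobility = 15 − 4 − 6 = 5

M = 5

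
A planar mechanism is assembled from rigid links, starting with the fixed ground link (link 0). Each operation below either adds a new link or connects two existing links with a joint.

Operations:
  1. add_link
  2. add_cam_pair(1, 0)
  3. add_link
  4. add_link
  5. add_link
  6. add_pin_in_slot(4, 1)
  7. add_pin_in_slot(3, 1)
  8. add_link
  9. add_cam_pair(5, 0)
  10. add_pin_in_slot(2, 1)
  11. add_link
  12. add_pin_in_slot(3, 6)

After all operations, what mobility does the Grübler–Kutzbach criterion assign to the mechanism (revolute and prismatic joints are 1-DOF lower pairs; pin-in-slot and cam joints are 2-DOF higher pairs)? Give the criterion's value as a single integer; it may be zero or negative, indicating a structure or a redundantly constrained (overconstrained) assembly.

M = 12

L=1 J1=0 J2=0
add link → L=2 J1=0 J2=0
C@1,0 dof=2 J2 → L=2 J1=0 J2=1
add link → L=3 J1=0 J2=1
add link → L=4 J1=0 J2=1
add link → L=5 J1=0 J2=1
PS@4,1 dof=2 J2 → L=5 J1=0 J2=2
PS@3,1 dof=2 J2 → L=5 J1=0 J2=3
add link → L=6 J1=0 J2=3
C@5,0 dof=2 J2 → L=6 J1=0 J2=4
PS@2,1 dof=2 J2 → L=6 J1=0 J2=5
add link → L=7 J1=0 J2=5
PS@3,6 dof=2 J2 → L=7 J1=0 J2=6
M=3(L−1)−2J1−J2=3·6−2·0−6=12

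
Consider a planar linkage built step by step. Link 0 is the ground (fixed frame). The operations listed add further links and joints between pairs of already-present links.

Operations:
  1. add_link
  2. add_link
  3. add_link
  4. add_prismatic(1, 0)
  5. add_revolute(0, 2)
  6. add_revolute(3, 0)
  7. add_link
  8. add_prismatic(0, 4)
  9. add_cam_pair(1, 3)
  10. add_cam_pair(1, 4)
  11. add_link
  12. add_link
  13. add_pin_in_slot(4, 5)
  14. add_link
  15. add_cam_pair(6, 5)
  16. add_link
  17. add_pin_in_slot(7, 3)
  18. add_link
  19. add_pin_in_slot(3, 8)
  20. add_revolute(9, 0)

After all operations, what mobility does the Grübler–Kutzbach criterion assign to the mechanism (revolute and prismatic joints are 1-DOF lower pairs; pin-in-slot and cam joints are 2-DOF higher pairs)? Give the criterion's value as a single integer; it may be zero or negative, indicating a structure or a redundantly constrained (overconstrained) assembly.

M = 11

[1;0;0] (link 0 is ground)
L+ [2;0;0]
L+ [3;0;0]
L+ [4;0;0]
P(1,0)∈J1 [4;1;0]
R(0,2)∈J1 [4;2;0]
R(3,0)∈J1 [4;3;0]
L+ [5;3;0]
P(0,4)∈J1 [5;4;0]
C(1,3)∈J2 [5;4;1]
C(1,4)∈J2 [5;4;2]
L+ [6;4;2]
L+ [7;4;2]
PS(4,5)∈J2 [7;4;3]
L+ [8;4;3]
C(6,5)∈J2 [8;4;4]
L+ [9;4;4]
PS(7,3)∈J2 [9;4;5]
L+ [10;4;5]
PS(3,8)∈J2 [10;4;6]
R(9,0)∈J1 [10;5;6]
mobility = 27 − 10 − 6 = 11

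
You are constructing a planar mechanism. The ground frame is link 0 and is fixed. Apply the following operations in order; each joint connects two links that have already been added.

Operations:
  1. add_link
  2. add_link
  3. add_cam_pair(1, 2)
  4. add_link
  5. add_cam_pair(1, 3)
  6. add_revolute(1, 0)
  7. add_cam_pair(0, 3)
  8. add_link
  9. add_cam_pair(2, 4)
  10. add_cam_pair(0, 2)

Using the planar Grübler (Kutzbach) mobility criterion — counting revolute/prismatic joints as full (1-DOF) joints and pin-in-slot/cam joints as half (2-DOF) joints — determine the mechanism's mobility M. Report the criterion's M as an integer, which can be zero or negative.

(L,J1,J2)=(1,0,0); link0 fixed
link1: (2,0,0)
link2: (3,0,0)
C 1-2 [J2]: (3,0,1)
link3: (4,0,1)
C 1-3 [J2]: (4,0,2)
R 1-0 [J1]: (4,1,2)
C 0-3 [J2]: (4,1,3)
link4: (5,1,3)
C 2-4 [J2]: (5,1,4)
C 0-2 [J2]: (5,1,5)
Grübler: 3·4 − 2·1 − 5 = 5

M = 5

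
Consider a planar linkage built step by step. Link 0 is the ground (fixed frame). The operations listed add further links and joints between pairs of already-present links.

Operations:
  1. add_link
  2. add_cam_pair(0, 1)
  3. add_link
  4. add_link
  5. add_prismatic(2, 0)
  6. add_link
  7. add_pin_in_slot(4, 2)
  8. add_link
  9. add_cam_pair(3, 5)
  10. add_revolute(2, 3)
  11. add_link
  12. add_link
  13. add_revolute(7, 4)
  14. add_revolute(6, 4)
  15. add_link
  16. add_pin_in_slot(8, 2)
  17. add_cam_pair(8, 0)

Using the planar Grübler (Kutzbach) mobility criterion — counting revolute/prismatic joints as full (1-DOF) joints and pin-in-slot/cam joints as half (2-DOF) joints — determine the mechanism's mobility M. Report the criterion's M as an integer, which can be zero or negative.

M = 11

L=1 J1=0 J2=0
add link → L=2 J1=0 J2=0
C@0,1 dof=2 J2 → L=2 J1=0 J2=1
add link → L=3 J1=0 J2=1
add link → L=4 J1=0 J2=1
P@2,0 dof=1 J1 → L=4 J1=1 J2=1
add link → L=5 J1=1 J2=1
PS@4,2 dof=2 J2 → L=5 J1=1 J2=2
add link → L=6 J1=1 J2=2
C@3,5 dof=2 J2 → L=6 J1=1 J2=3
R@2,3 dof=1 J1 → L=6 J1=2 J2=3
add link → L=7 J1=2 J2=3
add link → L=8 J1=2 J2=3
R@7,4 dof=1 J1 → L=8 J1=3 J2=3
R@6,4 dof=1 J1 → L=8 J1=4 J2=3
add link → L=9 J1=4 J2=3
PS@8,2 dof=2 J2 → L=9 J1=4 J2=4
C@8,0 dof=2 J2 → L=9 J1=4 J2=5
M=3(L−1)−2J1−J2=3·8−2·4−5=11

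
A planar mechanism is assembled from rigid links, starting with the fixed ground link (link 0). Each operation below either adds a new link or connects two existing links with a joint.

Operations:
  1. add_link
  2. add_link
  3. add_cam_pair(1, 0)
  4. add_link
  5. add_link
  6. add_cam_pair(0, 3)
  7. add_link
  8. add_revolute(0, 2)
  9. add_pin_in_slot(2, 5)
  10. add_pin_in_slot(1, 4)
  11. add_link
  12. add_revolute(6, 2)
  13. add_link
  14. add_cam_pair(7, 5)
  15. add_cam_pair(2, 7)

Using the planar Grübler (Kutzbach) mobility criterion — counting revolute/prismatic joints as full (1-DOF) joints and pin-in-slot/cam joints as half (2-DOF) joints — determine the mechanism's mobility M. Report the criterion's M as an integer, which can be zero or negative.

M = 11

(L,J1,J2)=(1,0,0); link0 fixed
link1: (2,0,0)
link2: (3,0,0)
C 1-0 [J2]: (3,0,1)
link3: (4,0,1)
link4: (5,0,1)
C 0-3 [J2]: (5,0,2)
link5: (6,0,2)
R 0-2 [J1]: (6,1,2)
PS 2-5 [J2]: (6,1,3)
PS 1-4 [J2]: (6,1,4)
link6: (7,1,4)
R 6-2 [J1]: (7,2,4)
link7: (8,2,4)
C 7-5 [J2]: (8,2,5)
C 2-7 [J2]: (8,2,6)
Grübler: 3·7 − 2·2 − 6 = 11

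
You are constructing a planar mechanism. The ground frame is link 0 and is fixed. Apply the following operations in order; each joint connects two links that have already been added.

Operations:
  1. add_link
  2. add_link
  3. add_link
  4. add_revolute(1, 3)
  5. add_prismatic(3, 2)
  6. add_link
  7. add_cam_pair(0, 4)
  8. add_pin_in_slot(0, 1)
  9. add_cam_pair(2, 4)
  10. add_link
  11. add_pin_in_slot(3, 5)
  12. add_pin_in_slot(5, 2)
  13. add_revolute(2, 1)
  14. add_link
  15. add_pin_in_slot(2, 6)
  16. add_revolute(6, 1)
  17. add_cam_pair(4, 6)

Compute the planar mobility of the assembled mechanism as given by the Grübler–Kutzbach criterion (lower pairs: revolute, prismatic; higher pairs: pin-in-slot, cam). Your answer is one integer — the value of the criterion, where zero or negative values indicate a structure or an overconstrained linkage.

M = 3

(L,J1,J2)=(1,0,0); link0 fixed
link1: (2,0,0)
link2: (3,0,0)
link3: (4,0,0)
R 1-3 [J1]: (4,1,0)
P 3-2 [J1]: (4,2,0)
link4: (5,2,0)
C 0-4 [J2]: (5,2,1)
PS 0-1 [J2]: (5,2,2)
C 2-4 [J2]: (5,2,3)
link5: (6,2,3)
PS 3-5 [J2]: (6,2,4)
PS 5-2 [J2]: (6,2,5)
R 2-1 [J1]: (6,3,5)
link6: (7,3,5)
PS 2-6 [J2]: (7,3,6)
R 6-1 [J1]: (7,4,6)
C 4-6 [J2]: (7,4,7)
Grübler: 3·6 − 2·4 − 7 = 3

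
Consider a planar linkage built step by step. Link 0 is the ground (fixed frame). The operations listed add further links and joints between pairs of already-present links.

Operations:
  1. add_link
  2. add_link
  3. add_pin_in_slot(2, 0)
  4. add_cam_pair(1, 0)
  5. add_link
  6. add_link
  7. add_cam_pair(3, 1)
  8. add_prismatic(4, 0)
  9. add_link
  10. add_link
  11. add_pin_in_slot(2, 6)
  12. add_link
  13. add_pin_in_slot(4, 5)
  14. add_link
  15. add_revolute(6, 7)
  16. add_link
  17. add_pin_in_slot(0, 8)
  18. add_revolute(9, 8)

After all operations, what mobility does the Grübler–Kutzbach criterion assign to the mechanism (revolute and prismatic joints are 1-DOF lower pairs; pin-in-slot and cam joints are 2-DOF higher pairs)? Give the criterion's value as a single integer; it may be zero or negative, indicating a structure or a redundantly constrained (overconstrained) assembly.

M = 15

link 0 = ground. State L|J1|J2 = 1|0|0
+link1  2|0|0
+link2  3|0|0
PS(2,0) f=2→J2  3|0|1
C(1,0) f=2→J2  3|0|2
+link3  4|0|2
+link4  5|0|2
C(3,1) f=2→J2  5|0|3
P(4,0) f=1→J1  5|1|3
+link5  6|1|3
+link6  7|1|3
PS(2,6) f=2→J2  7|1|4
+link7  8|1|4
PS(4,5) f=2→J2  8|1|5
+link8  9|1|5
R(6,7) f=1→J1  9|2|5
+link9  10|2|5
PS(0,8) f=2→J2  10|2|6
R(9,8) f=1→J1  10|3|6
M = 3(10−1)−2·3−6 = 27−6−6 = 15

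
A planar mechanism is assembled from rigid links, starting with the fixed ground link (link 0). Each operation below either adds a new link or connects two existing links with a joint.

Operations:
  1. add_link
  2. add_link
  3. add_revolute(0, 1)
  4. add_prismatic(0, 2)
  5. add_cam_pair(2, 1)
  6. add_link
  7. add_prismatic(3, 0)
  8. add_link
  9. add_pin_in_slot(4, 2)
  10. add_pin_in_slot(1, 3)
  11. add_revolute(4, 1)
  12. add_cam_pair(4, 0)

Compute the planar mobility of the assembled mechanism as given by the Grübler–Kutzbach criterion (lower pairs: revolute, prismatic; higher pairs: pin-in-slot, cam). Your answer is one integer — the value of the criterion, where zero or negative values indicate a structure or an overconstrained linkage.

M = 0

ground; <1,0,0>
#1 <2,0,0>
#2 <3,0,0>
R:0↔1 J1 <3,1,0>
P:0↔2 J1 <3,2,0>
C:2↔1 J2 <3,2,1>
#3 <4,2,1>
P:3↔0 J1 <4,3,1>
#4 <5,3,1>
PS:4↔2 J2 <5,3,2>
PS:1↔3 J2 <5,3,3>
R:4↔1 J1 <5,4,3>
C:4↔0 J2 <5,4,4>
3×4 − 2×4 − 1×4 = 0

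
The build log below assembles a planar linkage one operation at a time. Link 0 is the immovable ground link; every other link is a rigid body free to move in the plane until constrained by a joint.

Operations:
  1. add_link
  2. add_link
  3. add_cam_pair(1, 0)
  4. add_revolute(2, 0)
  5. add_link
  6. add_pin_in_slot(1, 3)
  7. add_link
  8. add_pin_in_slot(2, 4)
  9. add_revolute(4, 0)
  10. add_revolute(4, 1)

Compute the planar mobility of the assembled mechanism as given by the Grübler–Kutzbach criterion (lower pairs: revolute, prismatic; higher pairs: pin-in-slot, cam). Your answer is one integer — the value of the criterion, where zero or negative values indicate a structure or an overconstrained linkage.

ground; <1,0,0>
#1 <2,0,0>
#2 <3,0,0>
C:1↔0 J2 <3,0,1>
R:2↔0 J1 <3,1,1>
#3 <4,1,1>
PS:1↔3 J2 <4,1,2>
#4 <5,1,2>
PS:2↔4 J2 <5,1,3>
R:4↔0 J1 <5,2,3>
R:4↔1 J1 <5,3,3>
3×4 − 2×3 − 1×3 = 3

M = 3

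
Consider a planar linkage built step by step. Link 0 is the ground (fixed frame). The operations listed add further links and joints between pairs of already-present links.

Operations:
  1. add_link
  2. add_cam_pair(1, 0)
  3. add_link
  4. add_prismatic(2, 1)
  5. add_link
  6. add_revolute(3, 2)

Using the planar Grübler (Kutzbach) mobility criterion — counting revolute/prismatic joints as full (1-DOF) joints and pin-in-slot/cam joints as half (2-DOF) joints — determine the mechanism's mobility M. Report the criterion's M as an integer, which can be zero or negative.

M = 4

[1;0;0] (link 0 is ground)
L+ [2;0;0]
C(1,0)∈J2 [2;0;1]
L+ [3;0;1]
P(2,1)∈J1 [3;1;1]
L+ [4;1;1]
R(3,2)∈J1 [4;2;1]
mobility = 9 − 4 − 1 = 4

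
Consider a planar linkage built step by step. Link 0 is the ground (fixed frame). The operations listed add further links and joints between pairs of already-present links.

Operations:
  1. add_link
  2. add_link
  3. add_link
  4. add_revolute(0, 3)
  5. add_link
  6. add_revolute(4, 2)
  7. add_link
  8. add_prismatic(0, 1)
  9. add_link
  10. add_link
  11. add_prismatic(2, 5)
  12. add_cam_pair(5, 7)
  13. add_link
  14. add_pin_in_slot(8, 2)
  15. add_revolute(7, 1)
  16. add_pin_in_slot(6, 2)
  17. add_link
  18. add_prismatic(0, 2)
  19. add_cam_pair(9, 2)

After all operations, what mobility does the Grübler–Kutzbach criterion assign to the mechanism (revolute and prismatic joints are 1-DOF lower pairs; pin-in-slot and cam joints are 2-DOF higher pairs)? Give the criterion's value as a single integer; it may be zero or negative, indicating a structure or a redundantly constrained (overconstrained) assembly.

[1;0;0] (link 0 is ground)
L+ [2;0;0]
L+ [3;0;0]
L+ [4;0;0]
R(0,3)∈J1 [4;1;0]
L+ [5;1;0]
R(4,2)∈J1 [5;2;0]
L+ [6;2;0]
P(0,1)∈J1 [6;3;0]
L+ [7;3;0]
L+ [8;3;0]
P(2,5)∈J1 [8;4;0]
C(5,7)∈J2 [8;4;1]
L+ [9;4;1]
PS(8,2)∈J2 [9;4;2]
R(7,1)∈J1 [9;5;2]
PS(6,2)∈J2 [9;5;3]
L+ [10;5;3]
P(0,2)∈J1 [10;6;3]
C(9,2)∈J2 [10;6;4]
mobility = 27 − 12 − 4 = 11

M = 11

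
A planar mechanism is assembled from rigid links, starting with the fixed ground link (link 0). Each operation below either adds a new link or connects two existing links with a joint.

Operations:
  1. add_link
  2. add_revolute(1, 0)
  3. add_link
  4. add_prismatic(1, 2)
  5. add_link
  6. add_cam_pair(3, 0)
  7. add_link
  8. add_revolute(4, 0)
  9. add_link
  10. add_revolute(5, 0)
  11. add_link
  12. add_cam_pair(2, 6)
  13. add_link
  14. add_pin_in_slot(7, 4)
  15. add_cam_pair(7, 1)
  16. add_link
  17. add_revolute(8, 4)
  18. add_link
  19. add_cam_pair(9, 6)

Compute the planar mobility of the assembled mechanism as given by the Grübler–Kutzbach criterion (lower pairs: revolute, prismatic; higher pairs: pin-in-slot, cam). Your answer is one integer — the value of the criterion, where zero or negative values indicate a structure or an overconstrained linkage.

link 0 = ground. State L|J1|J2 = 1|0|0
+link1  2|0|0
R(1,0) f=1→J1  2|1|0
+link2  3|1|0
P(1,2) f=1→J1  3|2|0
+link3  4|2|0
C(3,0) f=2→J2  4|2|1
+link4  5|2|1
R(4,0) f=1→J1  5|3|1
+link5  6|3|1
R(5,0) f=1→J1  6|4|1
+link6  7|4|1
C(2,6) f=2→J2  7|4|2
+link7  8|4|2
PS(7,4) f=2→J2  8|4|3
C(7,1) f=2→J2  8|4|4
+link8  9|4|4
R(8,4) f=1→J1  9|5|4
+link9  10|5|4
C(9,6) f=2→J2  10|5|5
M = 3(10−1)−2·5−5 = 27−10−5 = 12

M = 12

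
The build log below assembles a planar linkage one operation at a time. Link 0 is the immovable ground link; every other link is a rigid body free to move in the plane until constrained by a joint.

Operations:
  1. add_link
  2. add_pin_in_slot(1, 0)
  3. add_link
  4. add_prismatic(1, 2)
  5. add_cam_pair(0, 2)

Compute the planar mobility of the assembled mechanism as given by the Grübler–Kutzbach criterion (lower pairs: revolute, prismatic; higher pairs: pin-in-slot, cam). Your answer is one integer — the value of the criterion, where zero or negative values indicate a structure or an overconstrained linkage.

M = 2

ground; <1,0,0>
#1 <2,0,0>
PS:1↔0 J2 <2,0,1>
#2 <3,0,1>
P:1↔2 J1 <3,1,1>
C:0↔2 J2 <3,1,2>
3×2 − 2×1 − 1×2 = 2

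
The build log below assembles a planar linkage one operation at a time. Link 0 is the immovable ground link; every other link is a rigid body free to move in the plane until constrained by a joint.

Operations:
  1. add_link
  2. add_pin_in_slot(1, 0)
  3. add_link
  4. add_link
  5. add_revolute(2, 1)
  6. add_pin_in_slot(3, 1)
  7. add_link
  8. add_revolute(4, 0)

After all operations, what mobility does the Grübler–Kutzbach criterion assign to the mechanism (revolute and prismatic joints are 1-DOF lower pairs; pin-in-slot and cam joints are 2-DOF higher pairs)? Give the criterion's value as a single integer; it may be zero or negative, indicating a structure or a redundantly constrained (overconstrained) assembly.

M = 6

L=1 J1=0 J2=0
add link → L=2 J1=0 J2=0
PS@1,0 dof=2 J2 → L=2 J1=0 J2=1
add link → L=3 J1=0 J2=1
add link → L=4 J1=0 J2=1
R@2,1 dof=1 J1 → L=4 J1=1 J2=1
PS@3,1 dof=2 J2 → L=4 J1=1 J2=2
add link → L=5 J1=1 J2=2
R@4,0 dof=1 J1 → L=5 J1=2 J2=2
M=3(L−1)−2J1−J2=3·4−2·2−2=6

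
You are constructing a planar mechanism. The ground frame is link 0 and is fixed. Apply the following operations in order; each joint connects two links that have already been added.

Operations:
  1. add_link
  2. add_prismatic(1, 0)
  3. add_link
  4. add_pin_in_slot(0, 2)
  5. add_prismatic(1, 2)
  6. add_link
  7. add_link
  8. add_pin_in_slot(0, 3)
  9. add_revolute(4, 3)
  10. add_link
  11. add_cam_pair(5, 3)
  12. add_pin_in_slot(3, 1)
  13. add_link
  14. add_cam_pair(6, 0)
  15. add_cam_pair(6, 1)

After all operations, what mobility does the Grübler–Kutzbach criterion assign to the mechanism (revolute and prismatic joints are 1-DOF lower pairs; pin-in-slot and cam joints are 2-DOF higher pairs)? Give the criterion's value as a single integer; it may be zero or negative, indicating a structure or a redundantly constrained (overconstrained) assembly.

link 0 = ground. State L|J1|J2 = 1|0|0
+link1  2|0|0
P(1,0) f=1→J1  2|1|0
+link2  3|1|0
PS(0,2) f=2→J2  3|1|1
P(1,2) f=1→J1  3|2|1
+link3  4|2|1
+link4  5|2|1
PS(0,3) f=2→J2  5|2|2
R(4,3) f=1→J1  5|3|2
+link5  6|3|2
C(5,3) f=2→J2  6|3|3
PS(3,1) f=2→J2  6|3|4
+link6  7|3|4
C(6,0) f=2→J2  7|3|5
C(6,1) f=2→J2  7|3|6
M = 3(7−1)−2·3−6 = 18−6−6 = 6

M = 6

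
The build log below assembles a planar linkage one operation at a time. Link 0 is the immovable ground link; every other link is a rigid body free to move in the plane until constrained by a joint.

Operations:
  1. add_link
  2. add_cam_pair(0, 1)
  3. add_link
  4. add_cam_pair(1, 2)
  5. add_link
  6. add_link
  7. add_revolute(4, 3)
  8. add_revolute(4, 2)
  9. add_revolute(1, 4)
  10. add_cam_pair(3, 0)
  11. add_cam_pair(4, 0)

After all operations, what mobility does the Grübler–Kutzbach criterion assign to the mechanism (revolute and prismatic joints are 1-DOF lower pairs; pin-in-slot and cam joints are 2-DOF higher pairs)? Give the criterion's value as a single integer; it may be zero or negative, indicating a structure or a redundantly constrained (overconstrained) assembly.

M = 2

link 0 = ground. State L|J1|J2 = 1|0|0
+link1  2|0|0
C(0,1) f=2→J2  2|0|1
+link2  3|0|1
C(1,2) f=2→J2  3|0|2
+link3  4|0|2
+link4  5|0|2
R(4,3) f=1→J1  5|1|2
R(4,2) f=1→J1  5|2|2
R(1,4) f=1→J1  5|3|2
C(3,0) f=2→J2  5|3|3
C(4,0) f=2→J2  5|3|4
M = 3(5−1)−2·3−4 = 12−6−4 = 2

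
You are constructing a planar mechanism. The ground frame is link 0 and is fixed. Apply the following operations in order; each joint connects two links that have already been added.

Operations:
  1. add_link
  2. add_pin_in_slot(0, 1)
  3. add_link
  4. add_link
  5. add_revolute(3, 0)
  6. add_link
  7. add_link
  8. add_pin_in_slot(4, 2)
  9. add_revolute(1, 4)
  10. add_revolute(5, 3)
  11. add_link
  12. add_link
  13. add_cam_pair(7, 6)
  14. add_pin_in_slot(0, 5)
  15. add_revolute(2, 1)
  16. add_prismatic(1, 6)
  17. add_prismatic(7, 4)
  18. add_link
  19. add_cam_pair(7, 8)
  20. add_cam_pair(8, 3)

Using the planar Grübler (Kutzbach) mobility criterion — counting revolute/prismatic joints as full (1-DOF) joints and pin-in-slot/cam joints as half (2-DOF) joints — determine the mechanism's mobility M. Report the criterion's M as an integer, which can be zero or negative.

L=1 J1=0 J2=0
add link → L=2 J1=0 J2=0
PS@0,1 dof=2 J2 → L=2 J1=0 J2=1
add link → L=3 J1=0 J2=1
add link → L=4 J1=0 J2=1
R@3,0 dof=1 J1 → L=4 J1=1 J2=1
add link → L=5 J1=1 J2=1
add link → L=6 J1=1 J2=1
PS@4,2 dof=2 J2 → L=6 J1=1 J2=2
R@1,4 dof=1 J1 → L=6 J1=2 J2=2
R@5,3 dof=1 J1 → L=6 J1=3 J2=2
add link → L=7 J1=3 J2=2
add link → L=8 J1=3 J2=2
C@7,6 dof=2 J2 → L=8 J1=3 J2=3
PS@0,5 dof=2 J2 → L=8 J1=3 J2=4
R@2,1 dof=1 J1 → L=8 J1=4 J2=4
P@1,6 dof=1 J1 → L=8 J1=5 J2=4
P@7,4 dof=1 J1 → L=8 J1=6 J2=4
add link → L=9 J1=6 J2=4
C@7,8 dof=2 J2 → L=9 J1=6 J2=5
C@8,3 dof=2 J2 → L=9 J1=6 J2=6
M=3(L−1)−2J1−J2=3·8−2·6−6=6

M = 6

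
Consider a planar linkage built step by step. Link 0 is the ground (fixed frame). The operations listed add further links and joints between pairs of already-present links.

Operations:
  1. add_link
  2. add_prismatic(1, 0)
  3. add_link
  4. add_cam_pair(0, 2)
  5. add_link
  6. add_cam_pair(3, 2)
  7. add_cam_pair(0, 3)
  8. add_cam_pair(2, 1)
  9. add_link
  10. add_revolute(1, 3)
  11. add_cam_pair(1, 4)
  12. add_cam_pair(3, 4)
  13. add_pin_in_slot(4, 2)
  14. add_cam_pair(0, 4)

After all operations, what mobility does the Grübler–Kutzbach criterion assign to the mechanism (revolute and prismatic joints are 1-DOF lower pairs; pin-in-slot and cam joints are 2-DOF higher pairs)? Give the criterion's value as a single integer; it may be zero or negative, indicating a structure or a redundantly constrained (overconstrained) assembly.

link 0 = ground. State L|J1|J2 = 1|0|0
+link1  2|0|0
P(1,0) f=1→J1  2|1|0
+link2  3|1|0
C(0,2) f=2→J2  3|1|1
+link3  4|1|1
C(3,2) f=2→J2  4|1|2
C(0,3) f=2→J2  4|1|3
C(2,1) f=2→J2  4|1|4
+link4  5|1|4
R(1,3) f=1→J1  5|2|4
C(1,4) f=2→J2  5|2|5
C(3,4) f=2→J2  5|2|6
PS(4,2) f=2→J2  5|2|7
C(0,4) f=2→J2  5|2|8
M = 3(5−1)−2·2−8 = 12−4−8 = 0

M = 0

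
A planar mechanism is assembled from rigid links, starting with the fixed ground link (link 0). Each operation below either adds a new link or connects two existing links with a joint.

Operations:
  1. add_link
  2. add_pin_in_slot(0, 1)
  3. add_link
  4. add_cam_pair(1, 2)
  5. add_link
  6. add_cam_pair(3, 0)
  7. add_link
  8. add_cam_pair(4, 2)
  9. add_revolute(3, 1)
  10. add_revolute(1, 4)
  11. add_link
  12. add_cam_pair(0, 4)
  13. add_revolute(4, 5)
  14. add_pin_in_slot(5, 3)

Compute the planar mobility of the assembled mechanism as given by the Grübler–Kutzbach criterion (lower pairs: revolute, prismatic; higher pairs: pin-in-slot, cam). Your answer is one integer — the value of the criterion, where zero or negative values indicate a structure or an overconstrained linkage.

ground; <1,0,0>
#1 <2,0,0>
PS:0↔1 J2 <2,0,1>
#2 <3,0,1>
C:1↔2 J2 <3,0,2>
#3 <4,0,2>
C:3↔0 J2 <4,0,3>
#4 <5,0,3>
C:4↔2 J2 <5,0,4>
R:3↔1 J1 <5,1,4>
R:1↔4 J1 <5,2,4>
#5 <6,2,4>
C:0↔4 J2 <6,2,5>
R:4↔5 J1 <6,3,5>
PS:5↔3 J2 <6,3,6>
3×5 − 2×3 − 1×6 = 3

M = 3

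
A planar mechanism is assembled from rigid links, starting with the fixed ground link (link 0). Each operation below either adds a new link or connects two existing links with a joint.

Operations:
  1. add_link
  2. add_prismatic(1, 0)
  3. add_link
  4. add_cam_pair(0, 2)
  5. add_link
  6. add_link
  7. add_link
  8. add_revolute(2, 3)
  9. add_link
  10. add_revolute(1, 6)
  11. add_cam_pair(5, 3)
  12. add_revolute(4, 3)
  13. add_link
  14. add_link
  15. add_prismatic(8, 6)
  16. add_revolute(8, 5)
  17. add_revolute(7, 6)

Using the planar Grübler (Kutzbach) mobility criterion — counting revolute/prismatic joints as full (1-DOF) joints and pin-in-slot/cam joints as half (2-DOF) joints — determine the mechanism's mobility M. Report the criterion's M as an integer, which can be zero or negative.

M = 8

ground; <1,0,0>
#1 <2,0,0>
P:1↔0 J1 <2,1,0>
#2 <3,1,0>
C:0↔2 J2 <3,1,1>
#3 <4,1,1>
#4 <5,1,1>
#5 <6,1,1>
R:2↔3 J1 <6,2,1>
#6 <7,2,1>
R:1↔6 J1 <7,3,1>
C:5↔3 J2 <7,3,2>
R:4↔3 J1 <7,4,2>
#7 <8,4,2>
#8 <9,4,2>
P:8↔6 J1 <9,5,2>
R:8↔5 J1 <9,6,2>
R:7↔6 J1 <9,7,2>
3×8 − 2×7 − 1×2 = 8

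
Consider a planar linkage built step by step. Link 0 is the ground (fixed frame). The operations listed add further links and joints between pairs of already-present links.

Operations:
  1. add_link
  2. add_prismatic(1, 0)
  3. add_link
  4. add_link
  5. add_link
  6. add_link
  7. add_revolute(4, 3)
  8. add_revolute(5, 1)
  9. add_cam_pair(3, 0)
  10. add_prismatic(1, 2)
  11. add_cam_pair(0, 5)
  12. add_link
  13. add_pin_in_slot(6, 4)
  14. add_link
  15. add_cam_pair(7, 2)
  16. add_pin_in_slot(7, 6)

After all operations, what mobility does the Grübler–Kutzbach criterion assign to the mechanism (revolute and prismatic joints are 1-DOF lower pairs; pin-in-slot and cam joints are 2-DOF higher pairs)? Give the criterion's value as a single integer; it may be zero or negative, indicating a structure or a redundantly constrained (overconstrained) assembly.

ground; <1,0,0>
#1 <2,0,0>
P:1↔0 J1 <2,1,0>
#2 <3,1,0>
#3 <4,1,0>
#4 <5,1,0>
#5 <6,1,0>
R:4↔3 J1 <6,2,0>
R:5↔1 J1 <6,3,0>
C:3↔0 J2 <6,3,1>
P:1↔2 J1 <6,4,1>
C:0↔5 J2 <6,4,2>
#6 <7,4,2>
PS:6↔4 J2 <7,4,3>
#7 <8,4,3>
C:7↔2 J2 <8,4,4>
PS:7↔6 J2 <8,4,5>
3×7 − 2×4 − 1×5 = 8

M = 8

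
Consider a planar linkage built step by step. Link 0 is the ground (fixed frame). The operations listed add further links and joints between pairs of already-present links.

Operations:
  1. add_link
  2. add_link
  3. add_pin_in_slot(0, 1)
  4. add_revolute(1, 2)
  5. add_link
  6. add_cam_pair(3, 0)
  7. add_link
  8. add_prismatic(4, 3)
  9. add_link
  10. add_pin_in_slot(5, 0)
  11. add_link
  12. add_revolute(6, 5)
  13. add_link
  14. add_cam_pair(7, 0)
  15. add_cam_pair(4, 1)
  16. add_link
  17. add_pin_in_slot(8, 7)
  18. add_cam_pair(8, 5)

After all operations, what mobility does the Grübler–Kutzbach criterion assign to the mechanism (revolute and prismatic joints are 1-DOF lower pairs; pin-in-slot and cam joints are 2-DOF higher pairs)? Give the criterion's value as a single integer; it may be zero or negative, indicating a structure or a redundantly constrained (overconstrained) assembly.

L=1 J1=0 J2=0
add link → L=2 J1=0 J2=0
add link → L=3 J1=0 J2=0
PS@0,1 dof=2 J2 → L=3 J1=0 J2=1
R@1,2 dof=1 J1 → L=3 J1=1 J2=1
add link → L=4 J1=1 J2=1
C@3,0 dof=2 J2 → L=4 J1=1 J2=2
add link → L=5 J1=1 J2=2
P@4,3 dof=1 J1 → L=5 J1=2 J2=2
add link → L=6 J1=2 J2=2
PS@5,0 dof=2 J2 → L=6 J1=2 J2=3
add link → L=7 J1=2 J2=3
R@6,5 dof=1 J1 → L=7 J1=3 J2=3
add link → L=8 J1=3 J2=3
C@7,0 dof=2 J2 → L=8 J1=3 J2=4
C@4,1 dof=2 J2 → L=8 J1=3 J2=5
add link → L=9 J1=3 J2=5
PS@8,7 dof=2 J2 → L=9 J1=3 J2=6
C@8,5 dof=2 J2 → L=9 J1=3 J2=7
M=3(L−1)−2J1−J2=3·8−2·3−7=11

M = 11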